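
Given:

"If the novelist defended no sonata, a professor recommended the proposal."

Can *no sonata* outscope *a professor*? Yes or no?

No

The DP *no sonata* is contained in the adjunct clause *if the novelist defended no sonata*.
Adverbial clauses are not L-marked, so they are barriers for QR — the quantifier cannot escape the adjunct.
The ordering *no sonata* > *a professor* is therefore underivable.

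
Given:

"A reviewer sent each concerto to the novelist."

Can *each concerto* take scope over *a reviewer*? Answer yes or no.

Both DPs are arguments of the same predicate; there is no clause or island boundary between them.
Nothing blocks QR of the lower DP to a position above the higher one, so inverse scope is available.

Yes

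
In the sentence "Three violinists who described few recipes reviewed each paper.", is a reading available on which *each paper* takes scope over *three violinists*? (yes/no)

Yes

*each paper* is a matrix argument; only *three violinists* is modified by the relative clause *who described few recipes*, so the RC island is irrelevant to the target quantifier.
QR within a single clause is free, so the lower quantifier may take scope over the higher one.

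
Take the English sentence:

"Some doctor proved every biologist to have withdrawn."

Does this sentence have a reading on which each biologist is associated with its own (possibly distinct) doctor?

Yes

The paraphrase describes the scope ordering *every biologist* > *some doctor*.
This is an ECM construction: *every biologist* is the infinitival subject, Case-marked by the matrix verb, and the infinitive is transparent for QR.
With no island boundary between them, the object can take inverse scope over the subject via ordinary QR within the clause.
The sentence is scopally ambiguous between *some doctor* > *every biologist* and *every biologist* > *some doctor*.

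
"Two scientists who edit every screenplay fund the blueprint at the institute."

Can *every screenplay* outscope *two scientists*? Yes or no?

No

*every screenplay* sits inside the relative clause *who edit every screenplay*.
Relative clauses block scope extraction: QR cannot target a position outside the modified NP.
So *every screenplay* cannot raise high enough to outscope *two scientists*; only the surface ordering *two scientists* > *every screenplay* is available.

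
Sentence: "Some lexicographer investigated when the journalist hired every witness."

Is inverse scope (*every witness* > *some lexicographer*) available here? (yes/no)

No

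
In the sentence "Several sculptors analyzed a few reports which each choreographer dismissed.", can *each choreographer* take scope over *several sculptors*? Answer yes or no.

Structurally, *each choreographer* is inside the relative clause *which each choreographer dismissed* modifying *a few reports*.
Relative clauses are scope islands: a quantifier cannot QR out of a relative clause to take scope in the matrix clause.
So *each choreographer* cannot raise to a position above *several sculptors*.

No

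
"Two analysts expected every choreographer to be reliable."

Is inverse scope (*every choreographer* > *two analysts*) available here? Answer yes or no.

This is an ECM construction: *every choreographer* is the infinitival subject, Case-marked by the matrix verb, and the infinitive is transparent for QR.
Clause-internal QR can adjoin the lower DP above the subject, yielding the inverse reading.
The sentence is scopally ambiguous between *two analysts* > *every choreographer* and *every choreographer* > *two analysts*.

Yes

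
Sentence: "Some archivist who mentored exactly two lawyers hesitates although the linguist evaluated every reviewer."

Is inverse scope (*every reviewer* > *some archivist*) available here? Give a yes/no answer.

No

*every reviewer* is embedded in the adjunct clause *although the linguist evaluated every reviewer*.
Since the clause is an adjunct (not a complement), the Adjunct Condition blocks QR across its edge.
The inverse ordering *every reviewer* > *some archivist* is therefore underivable.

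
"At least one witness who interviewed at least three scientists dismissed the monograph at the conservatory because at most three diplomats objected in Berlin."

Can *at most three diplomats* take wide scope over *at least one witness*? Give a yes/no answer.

*at most three diplomats* occurs within the adjunct clause *because at most three diplomats objected in Berlin*.
Adjuncts are opaque for quantifier raising; a quantifier in an adjunct stays inside it.
There is no licit LF on which *at most three diplomats* c-commands *at least one witness*.

No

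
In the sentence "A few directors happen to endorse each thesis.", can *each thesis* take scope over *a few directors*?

Yes

*each thesis* is inside a raising infinitive, which is transparent to QR (no CP barrier), so it behaves as a matrix argument.
With no island boundary between them, the object can take inverse scope over the subject via ordinary QR within the clause.
So *each thesis* > *a few directors* is among the available readings.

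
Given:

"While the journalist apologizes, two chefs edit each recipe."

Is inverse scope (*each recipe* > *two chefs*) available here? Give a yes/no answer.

The adjunct clause does not contain *each recipe*, which is the matrix object.
No island intervenes, so both surface and inverse scope are derivable.

Yes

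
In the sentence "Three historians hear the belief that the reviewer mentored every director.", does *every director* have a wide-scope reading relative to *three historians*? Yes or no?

*every director* occurs within the complex NP *the belief that the reviewer mentored every director*.
Noun-complement clauses are scope islands (the Complex NP Constraint): a quantifier inside one cannot scope into the matrix.
So *every director* cannot raise high enough to outscope *three historians*; only the surface ordering *three historians* > *every director* is available.

No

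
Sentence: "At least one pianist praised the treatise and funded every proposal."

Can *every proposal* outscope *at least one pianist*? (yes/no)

No

Structurally, *every proposal* is inside one conjunct of the coordinate structure (*funded every proposal*).
Coordinate structures are islands for non-across-the-board movement, QR included.
So *every proposal* cannot raise high enough to outscope *at least one pianist*; only the surface ordering *at least one pianist* > *every proposal* is available.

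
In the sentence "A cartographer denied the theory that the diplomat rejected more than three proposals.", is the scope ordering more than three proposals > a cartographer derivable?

No

*more than three proposals* is embedded in the complex NP *the theory that the diplomat rejected more than three proposals*.
The complex NP is opaque for QR — the quantifier is frozen inside the noun's complement.
The inverse ordering *more than three proposals* > *a cartographer* is therefore underivable.
(Only the surface reading survives: one fixed cartographer with respect to all the relevant proposals.)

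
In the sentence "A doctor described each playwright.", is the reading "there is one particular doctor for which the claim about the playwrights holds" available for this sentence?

Yes

The described interpretation is the *a doctor* > *each playwright* scoping.
Nothing needs to raise for *a doctor* > *each playwright*, so no island constraint is at stake.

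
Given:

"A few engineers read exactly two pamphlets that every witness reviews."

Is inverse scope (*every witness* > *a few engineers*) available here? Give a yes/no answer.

No

The DP *every witness* is contained in the relative clause *that every witness reviews* modifying *exactly two pamphlets*.
A relative clause is a scope island — quantifier raising cannot cross its boundary.
The inverse ordering *every witness* > *a few engineers* is therefore underivable.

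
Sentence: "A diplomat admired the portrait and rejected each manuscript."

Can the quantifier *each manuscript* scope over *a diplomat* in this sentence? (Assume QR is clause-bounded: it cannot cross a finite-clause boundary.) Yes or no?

*each manuscript* sits inside one conjunct of the coordinate structure (*rejected each manuscript*).
Coordinate structures are islands for non-across-the-board movement, QR included.
*each manuscript* > *a diplomat* would require crossing that boundary, which is illicit.

No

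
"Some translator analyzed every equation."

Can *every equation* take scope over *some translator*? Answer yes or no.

Both DPs are arguments of the same predicate; there is no clause or island boundary between them.
Nothing blocks QR of the lower DP to a position above the higher one, so inverse scope is available.

Yes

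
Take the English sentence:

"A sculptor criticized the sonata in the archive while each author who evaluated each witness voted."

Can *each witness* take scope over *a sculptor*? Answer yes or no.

The DP *each witness* is contained in the relative clause *who evaluated each witness*, which is itself inside the adjunct *while each author who evaluated each witness voted*.
Two island boundaries intervene — the relative clause and the adjunct. Either alone would block QR.
*each witness* > *a sculptor* would require crossing that boundary, which is illicit.

No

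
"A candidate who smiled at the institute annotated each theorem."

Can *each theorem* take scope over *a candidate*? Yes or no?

Yes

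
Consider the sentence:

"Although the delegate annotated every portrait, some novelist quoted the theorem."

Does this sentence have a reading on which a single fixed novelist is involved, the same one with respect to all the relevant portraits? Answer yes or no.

Yes

The described interpretation is the *some novelist* > *every portrait* scoping.
Nothing needs to raise out of an island for *some novelist* > *every portrait*: *some novelist* takes scope from its matrix position over the clause containing *every portrait*.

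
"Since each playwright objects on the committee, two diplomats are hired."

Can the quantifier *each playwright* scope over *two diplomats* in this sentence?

The DP *each playwright* is contained in the adjunct clause *since each playwright objects on the committee*.
Adjuncts are opaque for quantifier raising; a quantifier in an adjunct stays inside it.
So the wide-scope reading for *each playwright* is blocked.

No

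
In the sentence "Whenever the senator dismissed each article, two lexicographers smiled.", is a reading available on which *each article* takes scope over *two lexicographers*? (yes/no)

No

Structurally, *each article* is inside the adjunct clause *whenever the senator dismissed each article*.
Adjuncts are opaque for quantifier raising; a quantifier in an adjunct stays inside it.
*each article* > *two lexicographers* would require crossing that boundary, which is illicit.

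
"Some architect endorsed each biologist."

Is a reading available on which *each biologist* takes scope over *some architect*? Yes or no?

*some architect* and *each biologist* are co-arguments of the matrix verb, with nothing but a clause-internal boundary between them.
Since no island is crossed, the inverse ordering is licensed alongside surface scope.

Yes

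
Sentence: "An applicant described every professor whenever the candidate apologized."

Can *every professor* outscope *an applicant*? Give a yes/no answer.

Yes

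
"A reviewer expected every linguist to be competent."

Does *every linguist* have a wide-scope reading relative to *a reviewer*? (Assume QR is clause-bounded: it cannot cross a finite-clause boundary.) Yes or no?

Yes

*every linguist* is the subject of an ECM infinitive — the infinitival complement of an ECM verb is not a scope island, so *every linguist* can raise into the matrix clause.
Clause-internal QR can adjoin the lower DP above the subject, yielding the inverse reading.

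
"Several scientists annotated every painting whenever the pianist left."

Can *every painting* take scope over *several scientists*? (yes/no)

The adjunct clause does not contain *every painting*, which is the matrix object.
Since no island is crossed, the inverse ordering is licensed alongside surface scope.
The sentence is scopally ambiguous between *several scientists* > *every painting* and *every painting* > *several scientists*.

Yes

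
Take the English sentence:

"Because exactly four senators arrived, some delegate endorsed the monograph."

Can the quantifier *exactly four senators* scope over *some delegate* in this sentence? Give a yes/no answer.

*exactly four senators* is embedded in the adjunct clause *because exactly four senators arrived*.
Adverbial clauses are not L-marked, so they are barriers for QR — the quantifier cannot escape the adjunct.
There is no licit LF on which *exactly four senators* c-commands *some delegate*.

No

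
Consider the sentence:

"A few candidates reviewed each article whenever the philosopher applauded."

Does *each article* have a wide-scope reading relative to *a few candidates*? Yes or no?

Neither queried DP is inside the adjunct, so the adjunct-island constraint does not apply.
QR within a single clause is free, so the lower quantifier may take scope over the higher one.

Yes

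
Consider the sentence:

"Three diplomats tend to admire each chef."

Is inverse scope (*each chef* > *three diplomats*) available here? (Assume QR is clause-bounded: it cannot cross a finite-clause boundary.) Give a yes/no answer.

Yes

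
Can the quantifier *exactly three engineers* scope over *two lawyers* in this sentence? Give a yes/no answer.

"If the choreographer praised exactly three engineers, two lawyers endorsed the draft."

*exactly three engineers* is embedded in the adjunct clause *if the choreographer praised exactly three engineers*.
Adjuncts are opaque for quantifier raising; a quantifier in an adjunct stays inside it.
*exactly three engineers* is confined to the island and cannot take scope over *two lawyers*.

No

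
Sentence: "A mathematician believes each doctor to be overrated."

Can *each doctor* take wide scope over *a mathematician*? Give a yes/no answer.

Yes

ECM infinitives lack a CP barrier, so *each doctor* can QR over the matrix subject *a mathematician*.
QR within a single clause is free, so the lower quantifier may take scope over the higher one.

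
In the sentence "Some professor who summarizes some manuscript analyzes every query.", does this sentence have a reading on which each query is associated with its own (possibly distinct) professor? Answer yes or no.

Yes

The paraphrase describes the scope ordering *every query* > *some professor*.
The RC *who summarizes some manuscript* is an island, but *every query* is not inside it — it is the matrix object, a clausemate of *some professor*.
Since no island is crossed, the inverse ordering is licensed alongside surface scope.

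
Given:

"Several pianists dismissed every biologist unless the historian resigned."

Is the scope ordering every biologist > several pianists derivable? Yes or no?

Yes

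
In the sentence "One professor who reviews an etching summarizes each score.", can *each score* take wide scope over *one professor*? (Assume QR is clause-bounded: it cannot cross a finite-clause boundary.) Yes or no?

Yes

The relative clause *who reviews an etching* modifies *one professor*, but *each score* is not inside that relative clause — it is an argument of the matrix verb.
Ordinary QR to a clause-peripheral position gives the wide-scope LF for the lower DP.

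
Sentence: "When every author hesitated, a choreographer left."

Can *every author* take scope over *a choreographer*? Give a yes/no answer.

Structurally, *every author* is inside the adjunct clause *when every author hesitated*.
Adverbial clauses are not L-marked, so they are barriers for QR — the quantifier cannot escape the adjunct.
So the wide-scope reading for *every author* is blocked.

No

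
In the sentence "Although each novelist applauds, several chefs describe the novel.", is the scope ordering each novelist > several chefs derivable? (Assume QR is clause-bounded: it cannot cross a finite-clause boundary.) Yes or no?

No

Structurally, *each novelist* is inside the adjunct clause *although each novelist applauds*.
Scope out of an adjunct clause is unavailable: QR respects the adjunct-island constraint.
So the wide-scope reading for *each novelist* is blocked.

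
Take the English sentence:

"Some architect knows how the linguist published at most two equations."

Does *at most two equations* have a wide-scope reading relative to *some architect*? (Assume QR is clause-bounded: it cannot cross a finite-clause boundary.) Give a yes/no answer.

No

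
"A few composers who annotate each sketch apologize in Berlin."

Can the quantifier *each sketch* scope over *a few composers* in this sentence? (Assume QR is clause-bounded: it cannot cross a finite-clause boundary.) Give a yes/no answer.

No

The DP *each sketch* is contained in the relative clause *who annotate each sketch*.
Relative clauses block scope extraction: QR cannot target a position outside the modified NP.
There is no licit LF on which *each sketch* c-commands *a few composers*.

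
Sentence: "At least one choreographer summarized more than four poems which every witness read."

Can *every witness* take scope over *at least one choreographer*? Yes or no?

The DP *every witness* is contained in the relative clause *which every witness read* modifying *more than four poems*.
Quantifiers inside a relative clause are trapped there; the RC boundary blocks QR.
*every witness* is confined to the island and cannot take scope over *at least one choreographer*.

No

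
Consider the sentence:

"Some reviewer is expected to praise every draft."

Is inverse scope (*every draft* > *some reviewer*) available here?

Infinitival complements of raising predicates do not block QR; *every draft* and *some reviewer* are effectively clausemates.
Nothing blocks QR of the lower DP to a position above the higher one, so inverse scope is available.
So *every draft* > *some reviewer* is among the available readings.

Yes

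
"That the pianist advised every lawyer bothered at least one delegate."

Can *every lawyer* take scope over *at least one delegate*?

No

*every lawyer* is embedded in the sentential subject *that the pianist advised every lawyer*.
Clausal subjects are scope islands; QR from inside the subject into the matrix is barred.
There is no licit LF on which *every lawyer* c-commands *at least one delegate*.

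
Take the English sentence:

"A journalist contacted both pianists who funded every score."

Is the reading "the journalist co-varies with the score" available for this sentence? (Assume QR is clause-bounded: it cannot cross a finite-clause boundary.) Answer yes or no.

The paraphrase describes the scope ordering *every score* > *a journalist*.
The target quantifier *every score* is part of the relative clause *who funded every score* modifying *both pianists*.
A relative clause is a scope island — quantifier raising cannot cross its boundary.
*every score* is confined to the island and cannot take scope over *a journalist*.

No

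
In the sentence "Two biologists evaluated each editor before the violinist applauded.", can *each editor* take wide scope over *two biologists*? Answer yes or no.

Yes

Neither queried DP is inside the adjunct, so the adjunct-island constraint does not apply.
Ordinary QR to a clause-peripheral position gives the wide-scope LF for the lower DP.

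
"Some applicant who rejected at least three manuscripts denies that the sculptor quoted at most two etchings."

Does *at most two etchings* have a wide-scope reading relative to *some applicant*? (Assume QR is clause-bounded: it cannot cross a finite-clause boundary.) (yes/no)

Structurally, *at most two etchings* is inside the finite complement clause *that the sculptor quoted at most two etchings*.
Given the clause-boundedness assumption, QR cannot cross the finite CP into the matrix.
*at most two etchings* is confined to the island and cannot take scope over *some applicant*.

No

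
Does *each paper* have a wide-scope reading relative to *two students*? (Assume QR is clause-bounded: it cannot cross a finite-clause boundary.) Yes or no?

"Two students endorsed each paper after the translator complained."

Yes

Although there is an adjunct clause, *each paper* is in the main clause, not inside the adjunct.
With no island boundary between them, the object can take inverse scope over the subject via ordinary QR within the clause.
Both orderings are possible: *two students* > *each paper* and *each paper* > *two students*.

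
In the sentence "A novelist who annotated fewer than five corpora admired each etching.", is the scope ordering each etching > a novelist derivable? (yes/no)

Yes

Although the sentence contains a relative clause (*who annotated fewer than five corpora*), *each etching* is outside it, in the matrix VP.
Since no island is crossed, the inverse ordering is licensed alongside surface scope.
So *each etching* > *a novelist* is among the available readings.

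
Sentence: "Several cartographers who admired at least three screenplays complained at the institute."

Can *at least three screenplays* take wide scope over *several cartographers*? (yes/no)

No

*at least three screenplays* occurs within the relative clause *who admired at least three screenplays*.
Relative clauses block scope extraction: QR cannot target a position outside the modified NP.
There is no licit LF on which *at least three screenplays* c-commands *several cartographers*.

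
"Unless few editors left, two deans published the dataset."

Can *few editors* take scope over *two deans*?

*few editors* is embedded in the adjunct clause *unless few editors left*.
Adverbial clauses are not L-marked, so they are barriers for QR — the quantifier cannot escape the adjunct.
The ordering *few editors* > *two deans* is therefore underivable.

No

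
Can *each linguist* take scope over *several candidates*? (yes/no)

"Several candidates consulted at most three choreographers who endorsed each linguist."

*each linguist* sits inside the relative clause *who endorsed each linguist* modifying *at most three choreographers*.
The relative clause forms an island for QR, so the quantifier is confined to the head noun's restrictor.
*each linguist* > *several candidates* would require crossing that boundary, which is illicit.

No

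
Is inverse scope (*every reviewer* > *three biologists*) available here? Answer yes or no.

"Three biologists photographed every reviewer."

Yes

Both DPs are arguments of the same predicate; there is no clause or island boundary between them.
QR within a single clause is free, so the lower quantifier may take scope over the higher one.
So *every reviewer* > *three biologists* is among the available readings.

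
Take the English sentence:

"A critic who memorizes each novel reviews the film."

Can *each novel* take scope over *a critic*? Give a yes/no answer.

No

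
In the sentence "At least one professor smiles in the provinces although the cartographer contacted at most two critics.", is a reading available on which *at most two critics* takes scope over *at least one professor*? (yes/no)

No

*at most two critics* occurs within the adjunct clause *although the cartographer contacted at most two critics*.
Adjunct clauses are scope islands: a quantifier inside an adjunct cannot raise into the matrix clause.
There is no licit LF on which *at most two critics* c-commands *at least one professor*.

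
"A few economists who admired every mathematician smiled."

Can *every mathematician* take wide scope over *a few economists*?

No

Structurally, *every mathematician* is inside the relative clause *who admired every mathematician*.
Quantifiers inside a relative clause are trapped there; the RC boundary blocks QR.
There is no licit LF on which *every mathematician* c-commands *a few economists*.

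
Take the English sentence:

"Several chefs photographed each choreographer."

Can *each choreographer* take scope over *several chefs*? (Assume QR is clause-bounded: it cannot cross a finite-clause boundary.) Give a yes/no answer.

*each choreographer* is the matrix object and *several chefs* the matrix subject; the two are clausemates.
Nothing blocks QR of the lower DP to a position above the higher one, so inverse scope is available.

Yes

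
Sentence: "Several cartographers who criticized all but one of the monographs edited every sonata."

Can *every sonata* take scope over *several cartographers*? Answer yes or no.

*every sonata* sits in the matrix clause, not in the relative clause on *several cartographers*.
Clause-internal QR can adjoin the lower DP above the subject, yielding the inverse reading.
So *every sonata* > *several cartographers* is among the available readings.

Yes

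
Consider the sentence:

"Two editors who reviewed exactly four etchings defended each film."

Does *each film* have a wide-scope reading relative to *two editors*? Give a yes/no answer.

Yes

Although the sentence contains a relative clause (*who reviewed exactly four etchings*), *each film* is outside it, in the matrix VP.
Ordinary QR to a clause-peripheral position gives the wide-scope LF for the lower DP.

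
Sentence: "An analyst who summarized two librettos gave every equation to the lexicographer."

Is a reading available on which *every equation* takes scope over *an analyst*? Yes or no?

Yes

Although the sentence contains a relative clause (*who summarized two librettos*), *every equation* is outside it, in the matrix VP.
Nothing blocks QR of the lower DP to a position above the higher one, so inverse scope is available.
Both orderings are possible: *an analyst* > *every equation* and *every equation* > *an analyst*.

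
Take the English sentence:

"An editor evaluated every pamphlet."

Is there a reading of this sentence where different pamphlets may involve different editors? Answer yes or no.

The described interpretation is the *every pamphlet* > *an editor* scoping.
*every pamphlet* and *an editor* are in the same minimal clause.
No island intervenes, so both surface and inverse scope are derivable.
So *every pamphlet* > *an editor* is among the available readings.

Yes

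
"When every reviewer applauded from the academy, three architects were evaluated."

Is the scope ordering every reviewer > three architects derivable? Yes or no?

No

Structurally, *every reviewer* is inside the adjunct clause *when every reviewer applauded from the academy*.
Since the clause is an adjunct (not a complement), the Adjunct Condition blocks QR across its edge.
*every reviewer* is confined to the island and cannot take scope over *three architects*.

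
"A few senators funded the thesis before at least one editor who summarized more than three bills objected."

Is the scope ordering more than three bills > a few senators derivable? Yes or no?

No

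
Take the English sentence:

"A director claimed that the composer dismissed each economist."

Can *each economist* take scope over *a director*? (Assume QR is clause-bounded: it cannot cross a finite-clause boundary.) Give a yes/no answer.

*each economist* occurs within the finite complement clause *that the composer dismissed each economist*.
Under clause-bounded QR, a quantifier in an embedded finite clause cannot raise into the matrix clause.
So *each economist* cannot raise to a position above *a director*.

No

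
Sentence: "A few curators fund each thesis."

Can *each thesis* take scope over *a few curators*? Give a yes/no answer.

*each thesis* and *a few curators* are in the same minimal clause.
With no island boundary between them, the object can take inverse scope over the subject via ordinary QR within the clause.
So *each thesis* > *a few curators* is among the available readings.

Yes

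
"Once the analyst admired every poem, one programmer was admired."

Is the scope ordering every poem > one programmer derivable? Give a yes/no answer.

No

*every poem* is embedded in the adjunct clause *once the analyst admired every poem*.
The adjunct-island constraint bars QR out of an adverbial clause.
*every poem* > *one programmer* would require crossing that boundary, which is illicit.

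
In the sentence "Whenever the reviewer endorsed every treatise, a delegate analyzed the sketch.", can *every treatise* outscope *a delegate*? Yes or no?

*every treatise* is embedded in the adjunct clause *whenever the reviewer endorsed every treatise*.
Scope out of an adjunct clause is unavailable: QR respects the adjunct-island constraint.
So *every treatise* cannot raise to a position above *a delegate*.

No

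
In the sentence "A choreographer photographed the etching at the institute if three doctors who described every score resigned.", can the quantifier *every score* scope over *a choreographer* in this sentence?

No

*every score* occurs within the relative clause *who described every score*, which is itself inside the adjunct *if three doctors who described every score resigned*.
Nested islands: the RC island is itself inside an adjunct island, so wide scope is doubly excluded.
So *every score* cannot raise high enough to outscope *a choreographer*; only the surface ordering *a choreographer* > *every score* is available.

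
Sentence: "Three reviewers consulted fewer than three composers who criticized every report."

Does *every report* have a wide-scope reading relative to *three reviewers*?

The target quantifier *every report* is part of the relative clause *who criticized every report* modifying *fewer than three composers*.
Relative clauses are scope islands: a quantifier cannot QR out of a relative clause to take scope in the matrix clause.
So *every report* cannot raise high enough to outscope *three reviewers*; only the surface ordering *three reviewers* > *every report* is available.

No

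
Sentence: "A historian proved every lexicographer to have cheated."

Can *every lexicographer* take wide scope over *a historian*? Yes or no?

This is an ECM construction: *every lexicographer* is the infinitival subject, Case-marked by the matrix verb, and the infinitive is transparent for QR.
Nothing blocks QR of the lower DP to a position above the higher one, so inverse scope is available.

Yes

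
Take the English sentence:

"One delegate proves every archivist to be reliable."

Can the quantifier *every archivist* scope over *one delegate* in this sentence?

Yes

ECM infinitives lack a CP barrier, so *every archivist* can QR over the matrix subject *one delegate*.
Since no island is crossed, the inverse ordering is licensed alongside surface scope.
Both orderings are possible: *one delegate* > *every archivist* and *every archivist* > *one delegate*.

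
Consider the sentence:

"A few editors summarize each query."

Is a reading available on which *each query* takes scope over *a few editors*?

Yes

*each query* is the matrix object and *a few editors* the matrix subject; the two are clausemates.
Since no island is crossed, the inverse ordering is licensed alongside surface scope.
The sentence is scopally ambiguous between *a few editors* > *each query* and *each query* > *a few editors*.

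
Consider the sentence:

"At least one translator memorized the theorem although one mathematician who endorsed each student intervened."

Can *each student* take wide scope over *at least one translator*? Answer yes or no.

No

*each student* is embedded in the relative clause *who endorsed each student*, which is itself inside the adjunct *although one mathematician who endorsed each student intervened*.
Two island boundaries intervene — the relative clause and the adjunct. Either alone would block QR.
So *each student* cannot raise high enough to outscope *at least one translator*; only the surface ordering *at least one translator* > *each student* is available.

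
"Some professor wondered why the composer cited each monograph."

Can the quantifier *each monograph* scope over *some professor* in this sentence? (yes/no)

The target quantifier *each monograph* is part of the embedded question *why the composer cited each monograph*.
QR across an interrogative CP boundary is ruled out as a wh-island violation.
So the wide-scope reading for *each monograph* is blocked.

No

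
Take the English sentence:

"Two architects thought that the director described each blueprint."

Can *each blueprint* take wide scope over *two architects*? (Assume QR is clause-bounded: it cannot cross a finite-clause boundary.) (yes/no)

No

Structurally, *each blueprint* is inside the finite complement clause *that the director described each blueprint*.
Given the clause-boundedness assumption, QR cannot cross the finite CP into the matrix.
*each blueprint* is confined to the island and cannot take scope over *two architects*.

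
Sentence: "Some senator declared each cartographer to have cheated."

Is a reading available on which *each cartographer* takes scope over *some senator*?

*each cartographer* is an ECM subject; ECM complements are not islands, and the embedded quantifier may take matrix scope.
Clause-internal QR can adjoin the lower DP above the subject, yielding the inverse reading.
So *each cartographer* > *some senator* is among the available readings.

Yes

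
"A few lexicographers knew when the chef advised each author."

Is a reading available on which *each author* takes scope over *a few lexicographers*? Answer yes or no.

The DP *each author* is contained in the embedded question *when the chef advised each author*.
An indirect question is a wh-island; the filled [Spec,CP] blocks QR across the CP edge.
Hence only narrow scope for *each author* (under *a few lexicographers*) survives.

No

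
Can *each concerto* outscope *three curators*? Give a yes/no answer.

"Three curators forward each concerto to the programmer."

Yes

*each concerto* is the matrix object and *three curators* the matrix subject; the two are clausemates.
Clause-internal QR can adjoin the lower DP above the subject, yielding the inverse reading.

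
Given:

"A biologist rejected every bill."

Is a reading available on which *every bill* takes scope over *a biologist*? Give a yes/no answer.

Yes

*a biologist* and *every bill* are co-arguments of the matrix verb, with nothing but a clause-internal boundary between them.
No island intervenes, so both surface and inverse scope are derivable.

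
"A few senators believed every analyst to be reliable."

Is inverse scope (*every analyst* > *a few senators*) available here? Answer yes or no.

Yes

*every analyst* is the subject of an ECM infinitive — the infinitival complement of an ECM verb is not a scope island, so *every analyst* can raise into the matrix clause.
Since no island is crossed, the inverse ordering is licensed alongside surface scope.
So *every analyst* > *a few senators* is among the available readings.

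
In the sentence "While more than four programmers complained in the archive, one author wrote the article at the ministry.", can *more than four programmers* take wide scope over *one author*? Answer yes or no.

*more than four programmers* occurs within the adjunct clause *while more than four programmers complained in the archive*.
Adjunct clauses are scope islands: a quantifier inside an adjunct cannot raise into the matrix clause.
So *more than four programmers* cannot raise to a position above *one author*.

No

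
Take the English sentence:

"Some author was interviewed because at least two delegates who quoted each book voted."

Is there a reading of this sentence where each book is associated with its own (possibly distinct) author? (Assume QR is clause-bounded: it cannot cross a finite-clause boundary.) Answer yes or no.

No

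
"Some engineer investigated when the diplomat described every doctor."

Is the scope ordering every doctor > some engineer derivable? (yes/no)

No

The DP *every doctor* is contained in the embedded question *when the diplomat described every doctor*.
QR across an interrogative CP boundary is ruled out as a wh-island violation.
So *every doctor* cannot raise to a position above *some engineer*.
(Only the surface reading survives: one fixed engineer with respect to all the relevant doctors.)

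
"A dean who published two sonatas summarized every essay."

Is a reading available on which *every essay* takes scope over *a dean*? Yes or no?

*every essay* sits in the matrix clause, not in the relative clause on *a dean*.
Nothing blocks QR of the lower DP to a position above the higher one, so inverse scope is available.
Both orderings are possible: *a dean* > *every essay* and *every essay* > *a dean*.

Yes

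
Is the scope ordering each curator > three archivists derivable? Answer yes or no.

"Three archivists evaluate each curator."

*each curator* is the matrix object and *three archivists* the matrix subject; the two are clausemates.
Since no island is crossed, the inverse ordering is licensed alongside surface scope.

Yes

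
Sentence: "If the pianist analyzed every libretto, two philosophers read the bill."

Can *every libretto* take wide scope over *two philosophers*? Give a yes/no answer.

Structurally, *every libretto* is inside the adjunct clause *if the pianist analyzed every libretto*.
Adjuncts are opaque for quantifier raising; a quantifier in an adjunct stays inside it.
So the wide-scope reading for *every libretto* is blocked.

No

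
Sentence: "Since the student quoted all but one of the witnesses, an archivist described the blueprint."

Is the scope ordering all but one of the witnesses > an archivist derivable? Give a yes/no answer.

*all but one of the witnesses* occurs within the adjunct clause *since the student quoted all but one of the witnesses*.
The adjunct-island constraint bars QR out of an adverbial clause.
*all but one of the witnesses* > *an archivist* would require crossing that boundary, which is illicit.

No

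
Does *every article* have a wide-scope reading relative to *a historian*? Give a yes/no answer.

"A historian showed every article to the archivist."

Yes

*every article* and *a historian* are in the same minimal clause.
Since no island is crossed, the inverse ordering is licensed alongside surface scope.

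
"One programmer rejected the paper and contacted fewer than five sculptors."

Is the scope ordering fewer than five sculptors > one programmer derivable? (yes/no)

Structurally, *fewer than five sculptors* is inside one conjunct of the coordinate structure (*contacted fewer than five sculptors*).
The Coordinate Structure Constraint blocks movement (including QR) out of a single conjunct.
*fewer than five sculptors* > *one programmer* would require crossing that boundary, which is illicit.

No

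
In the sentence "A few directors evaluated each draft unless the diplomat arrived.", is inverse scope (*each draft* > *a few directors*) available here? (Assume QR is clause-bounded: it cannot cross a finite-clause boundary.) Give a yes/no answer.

Yes

*each draft* is a matrix argument; the adjunct is an island but the target quantifier is outside it.
QR within a single clause is free, so the lower quantifier may take scope over the higher one.
So *each draft* > *a few directors* is among the available readings.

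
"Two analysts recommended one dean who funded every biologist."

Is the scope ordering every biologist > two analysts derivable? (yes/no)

The DP *every biologist* is contained in the relative clause *who funded every biologist* modifying *one dean*.
The relative clause forms an island for QR, so the quantifier is confined to the head noun's restrictor.
The inverse ordering *every biologist* > *two analysts* is therefore underivable.

No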